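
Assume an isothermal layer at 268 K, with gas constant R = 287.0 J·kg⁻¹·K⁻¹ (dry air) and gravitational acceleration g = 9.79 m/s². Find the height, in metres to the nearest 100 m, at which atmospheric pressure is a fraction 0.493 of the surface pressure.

z ≈ 5600 m

Scale height: H = RT/g = 287.0 × 268 / 9.79 = 7856.6 m.
Set P/P₀ = exp(−z/H) = 0.493, so z = −H ln(0.493).
−ln(0.493) = 0.70725; z = 7856.6 × 0.70725 = 5556.6 m.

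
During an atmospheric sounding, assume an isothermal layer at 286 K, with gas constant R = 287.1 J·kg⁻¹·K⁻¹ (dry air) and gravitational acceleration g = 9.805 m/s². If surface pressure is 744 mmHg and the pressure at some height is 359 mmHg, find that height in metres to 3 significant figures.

z ≈ 6100 m

Scale height: H = RT/g = 287.1 × 286 / 9.805 = 8374.4 m.
Invert the barometric formula: z = H ln(P₀/P).
P₀/P = 744/359 = 2.0724; ln(2.0724) = 0.72871.
z = 8374.4 × 0.72871 = 6102.5 m.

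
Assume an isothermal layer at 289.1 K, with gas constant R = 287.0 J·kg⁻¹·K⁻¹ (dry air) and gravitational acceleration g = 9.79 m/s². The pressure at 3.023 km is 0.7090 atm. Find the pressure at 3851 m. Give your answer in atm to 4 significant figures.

Scale height: H = RT/g = 287.0 × 289.1 / 9.79 = 8475.1 m.
Between two levels, P₂ = P₁ exp(−Δz/H) with Δz = z₂ − z₁.
Δz = 3851.0 − 3023.0 = 828.00 m; Δz/H = 828.00/8475.1 = 0.097698.
P₂ = 0.7090 × exp(−0.097698) = 0.7090 × 0.90692 = 0.64301 atm.

P ≈ 0.6430 atm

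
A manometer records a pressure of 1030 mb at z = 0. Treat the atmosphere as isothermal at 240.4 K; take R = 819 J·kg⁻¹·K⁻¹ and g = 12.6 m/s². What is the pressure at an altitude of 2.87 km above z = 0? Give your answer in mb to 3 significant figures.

Scale height: H = RT/g = 819 × 240.4 / 12.6 = 15626 m.
Barometric formula: P = P₀ exp(−z/H).
z/H = 2870.0/15626 = 0.18367; exp(−0.18367) = 0.83221.
P = 1030 × 0.83221 = 857.18 mb.

P ≈ 857 mb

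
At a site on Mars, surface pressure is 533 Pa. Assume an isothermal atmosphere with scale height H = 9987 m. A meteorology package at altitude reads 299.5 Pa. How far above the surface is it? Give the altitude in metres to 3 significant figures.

Invert the barometric formula: z = H ln(P₀/P).
P₀/P = 533/299.5 = 1.7796; ln(1.7796) = 0.57639.
z = 9987.0 × 0.57639 = 5756.4 m.

z ≈ 5760 m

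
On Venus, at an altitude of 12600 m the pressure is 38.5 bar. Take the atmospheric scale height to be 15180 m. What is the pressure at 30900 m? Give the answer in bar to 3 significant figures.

P ≈ 11.5 bar

Between two levels, P₂ = P₁ exp(−Δz/H) with Δz = z₂ − z₁.
Δz = 30900 − 12600 = 18300 m; Δz/H = 18300/15180 = 1.2055.
P₂ = 38.5 × exp(−1.2055) = 38.5 × 0.29954 = 11.532 bar.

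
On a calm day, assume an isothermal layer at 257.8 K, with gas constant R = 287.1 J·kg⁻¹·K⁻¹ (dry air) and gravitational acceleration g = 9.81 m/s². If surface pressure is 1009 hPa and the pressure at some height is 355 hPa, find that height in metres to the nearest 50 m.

z ≈ 7900 m

Scale height: H = RT/g = 287.1 × 257.8 / 9.81 = 7544.8 m.
Invert the barometric formula: z = H ln(P₀/P).
P₀/P = 1009/355 = 2.8423; ln(2.8423) = 1.0446.
z = 7544.8 × 1.0446 = 7881.3 m.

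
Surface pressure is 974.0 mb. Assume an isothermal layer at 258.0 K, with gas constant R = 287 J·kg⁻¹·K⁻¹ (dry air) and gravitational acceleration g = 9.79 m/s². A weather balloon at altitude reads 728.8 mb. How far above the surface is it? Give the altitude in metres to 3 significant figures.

z ≈ 2190 m

Scale height: H = RT/g = 287 × 258.0 / 9.79 = 7563.4 m.
Invert the barometric formula: z = H ln(P₀/P).
P₀/P = 974.0/728.8 = 1.3364; ln(1.3364) = 0.28998.
z = 7563.4 × 0.28998 = 2193.2 m.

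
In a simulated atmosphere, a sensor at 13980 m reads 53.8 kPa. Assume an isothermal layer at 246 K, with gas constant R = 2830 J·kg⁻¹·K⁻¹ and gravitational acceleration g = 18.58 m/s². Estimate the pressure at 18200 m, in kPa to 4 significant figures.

Scale height: H = RT/g = 2830 × 246 / 18.58 = 37469 m.
Between two levels, P₂ = P₁ exp(−Δz/H) with Δz = z₂ − z₁.
Δz = 18200 − 13980 = 4220.0 m; Δz/H = 4220.0/37469 = 0.11263.
P₂ = 53.8 × exp(−0.11263) = 53.8 × 0.89348 = 48.069 kPa.

P ≈ 48.07 kPa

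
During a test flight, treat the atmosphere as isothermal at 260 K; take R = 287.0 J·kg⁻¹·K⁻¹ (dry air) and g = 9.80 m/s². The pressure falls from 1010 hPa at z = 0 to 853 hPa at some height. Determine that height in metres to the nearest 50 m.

Scale height: H = RT/g = 287.0 × 260 / 9.80 = 7614.3 m.
Invert the barometric formula: z = H ln(P₀/P).
P₀/P = 1010/853 = 1.1841; ln(1.1841) = 0.16898.
z = 7614.3 × 0.16898 = 1286.7 m.

z ≈ 1300 m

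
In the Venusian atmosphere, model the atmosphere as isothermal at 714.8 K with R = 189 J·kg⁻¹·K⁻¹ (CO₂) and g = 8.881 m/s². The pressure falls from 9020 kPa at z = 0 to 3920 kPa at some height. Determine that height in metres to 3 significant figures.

Scale height: H = RT/g = 189 × 714.8 / 8.881 = 15212 m.
Invert the barometric formula: z = H ln(P₀/P).
P₀/P = 9020/3920 = 2.3010; ln(2.3010) = 0.83334.
z = 15212 × 0.83334 = 12677 m.

z ≈ 12700 m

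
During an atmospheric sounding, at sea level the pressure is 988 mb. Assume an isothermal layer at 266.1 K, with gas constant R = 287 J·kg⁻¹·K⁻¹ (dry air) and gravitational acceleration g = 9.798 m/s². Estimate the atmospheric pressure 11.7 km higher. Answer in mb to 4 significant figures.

Scale height: H = RT/g = 287 × 266.1 / 9.798 = 7794.5 m.
Barometric formula: P = P₀ exp(−z/H).
z/H = 11700/7794.5 = 1.5011; exp(−1.5011) = 0.22288.
P = 988 × 0.22288 = 220.21 mb.

P ≈ 220.2 mb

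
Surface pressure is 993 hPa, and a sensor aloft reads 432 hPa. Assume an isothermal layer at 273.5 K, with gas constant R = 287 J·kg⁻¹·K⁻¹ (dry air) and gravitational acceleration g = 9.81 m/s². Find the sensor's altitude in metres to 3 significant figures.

Scale height: H = RT/g = 287 × 273.5 / 9.81 = 8001.5 m.
Invert the barometric formula: z = H ln(P₀/P).
P₀/P = 993/432 = 2.2986; ln(2.2986) = 0.83230.
z = 8001.5 × 0.83230 = 6659.6 m.

z ≈ 6660 m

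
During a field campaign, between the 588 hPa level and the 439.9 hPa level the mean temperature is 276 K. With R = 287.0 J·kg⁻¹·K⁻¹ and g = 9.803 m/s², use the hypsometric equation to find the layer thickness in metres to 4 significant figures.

Hypsometric equation: Δz = (R T̄/g) ln(P₁/P₂).
R T̄/g = 287.0 × 276 / 9.803 = 8080.4 m.
ln(588/439.9) = ln(1.3367) = 0.29020.
Δz = 8080.4 × 0.29020 = 2344.9 m.

Δz ≈ 2345 m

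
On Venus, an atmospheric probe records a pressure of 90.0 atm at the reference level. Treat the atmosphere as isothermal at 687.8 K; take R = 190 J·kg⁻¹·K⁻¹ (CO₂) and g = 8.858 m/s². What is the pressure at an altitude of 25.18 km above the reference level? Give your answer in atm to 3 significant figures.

P ≈ 16.3 atm

Scale height: H = RT/g = 190 × 687.8 / 8.858 = 14753 m.
Barometric formula: P = P₀ exp(−z/H).
z/H = 25180/14753 = 1.7068; exp(−1.7068) = 0.18145.
P = 90.0 × 0.18145 = 16.331 atm.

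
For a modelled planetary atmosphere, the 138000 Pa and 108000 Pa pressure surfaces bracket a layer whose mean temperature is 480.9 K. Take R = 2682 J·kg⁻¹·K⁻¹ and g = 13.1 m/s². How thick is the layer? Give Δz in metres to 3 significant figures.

Hypsometric equation: Δz = (R T̄/g) ln(P₁/P₂).
R T̄/g = 2682 × 480.9 / 13.1 = 98456 m.
ln(138000/108000) = ln(1.2778) = 0.24514.
Δz = 98456 × 0.24514 = 24136 m.

Δz ≈ 24100 m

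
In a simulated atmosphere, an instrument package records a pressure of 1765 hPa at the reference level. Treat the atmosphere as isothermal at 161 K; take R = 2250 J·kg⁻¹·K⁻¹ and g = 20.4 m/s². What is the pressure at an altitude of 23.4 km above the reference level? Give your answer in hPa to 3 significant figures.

Scale height: H = RT/g = 2250 × 161 / 20.4 = 17757 m.
Barometric formula: P = P₀ exp(−z/H).
z/H = 23400/17757 = 1.3178; exp(−1.3178) = 0.26772.
P = 1765 × 0.26772 = 472.53 hPa.

P ≈ 473 hPa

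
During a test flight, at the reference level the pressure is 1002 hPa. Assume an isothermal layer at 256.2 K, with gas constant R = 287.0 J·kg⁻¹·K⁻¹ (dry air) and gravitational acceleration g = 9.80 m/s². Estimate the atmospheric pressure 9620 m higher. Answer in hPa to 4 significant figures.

P ≈ 278.0 hPa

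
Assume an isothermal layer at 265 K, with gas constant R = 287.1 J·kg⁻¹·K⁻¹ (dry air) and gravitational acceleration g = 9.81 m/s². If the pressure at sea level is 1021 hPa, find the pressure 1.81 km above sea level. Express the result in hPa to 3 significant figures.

P ≈ 808 hPa

Scale height: H = RT/g = 287.1 × 265 / 9.81 = 7755.5 m.
Barometric formula: P = P₀ exp(−z/H).
z/H = 1810.0/7755.5 = 0.23338; exp(−0.23338) = 0.79185.
P = 1021 × 0.79185 = 808.48 hPa.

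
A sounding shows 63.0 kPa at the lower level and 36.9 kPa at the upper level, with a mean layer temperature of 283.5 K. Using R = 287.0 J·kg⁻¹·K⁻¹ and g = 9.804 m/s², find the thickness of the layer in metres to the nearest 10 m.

Δz ≈ 4440 m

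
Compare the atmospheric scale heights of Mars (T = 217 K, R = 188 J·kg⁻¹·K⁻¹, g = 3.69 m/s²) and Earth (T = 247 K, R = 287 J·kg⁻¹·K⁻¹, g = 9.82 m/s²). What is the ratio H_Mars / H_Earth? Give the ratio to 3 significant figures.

H = RT/g for each body.
H_Mars = 188 × 217 / 3.69 = 11056 m.
H_Earth = 287 × 247 / 9.82 = 7218.8 m.
H_Mars/H_Earth = 11056/7218.8 = 1.5316.

H_Mars/H_Earth ≈ 1.53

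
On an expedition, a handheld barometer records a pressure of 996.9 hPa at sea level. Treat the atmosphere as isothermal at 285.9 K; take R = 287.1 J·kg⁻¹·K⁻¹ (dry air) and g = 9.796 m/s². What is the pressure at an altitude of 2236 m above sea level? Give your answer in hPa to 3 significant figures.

P ≈ 763 hPa

Scale height: H = RT/g = 287.1 × 285.9 / 9.796 = 8379.1 m.
Barometric formula: P = P₀ exp(−z/H).
z/H = 2236.0/8379.1 = 0.26685; exp(−0.26685) = 0.76579.
P = 996.9 × 0.76579 = 763.42 hPa.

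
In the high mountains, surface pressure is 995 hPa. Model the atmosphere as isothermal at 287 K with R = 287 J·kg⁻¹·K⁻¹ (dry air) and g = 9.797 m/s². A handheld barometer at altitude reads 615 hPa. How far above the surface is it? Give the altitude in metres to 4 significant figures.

z ≈ 4045 m

Scale height: H = RT/g = 287 × 287 / 9.797 = 8407.6 m.
Invert the barometric formula: z = H ln(P₀/P).
P₀/P = 995/615 = 1.6179; ln(1.6179) = 0.48113.
z = 8407.6 × 0.48113 = 4045.1 m.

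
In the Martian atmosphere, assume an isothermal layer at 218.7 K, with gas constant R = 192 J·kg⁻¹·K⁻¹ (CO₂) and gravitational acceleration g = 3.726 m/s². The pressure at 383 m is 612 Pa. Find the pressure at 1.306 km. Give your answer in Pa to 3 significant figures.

P ≈ 564 Pa

Scale height: H = RT/g = 192 × 218.7 / 3.726 = 11270 m.
Between two levels, P₂ = P₁ exp(−Δz/H) with Δz = z₂ − z₁.
Δz = 1306.0 − 383.00 = 923.00 m; Δz/H = 923.00/11270 = 0.081899.
P₂ = 612 × exp(−0.081899) = 612 × 0.92137 = 563.88 Pa.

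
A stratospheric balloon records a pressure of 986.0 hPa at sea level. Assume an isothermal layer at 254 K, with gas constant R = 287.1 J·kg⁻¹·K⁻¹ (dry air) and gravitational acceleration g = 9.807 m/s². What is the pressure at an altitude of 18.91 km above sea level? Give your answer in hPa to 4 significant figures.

Scale height: H = RT/g = 287.1 × 254 / 9.807 = 7435.9 m.
Barometric formula: P = P₀ exp(−z/H).
z/H = 18910/7435.9 = 2.5431; exp(−2.5431) = 0.078622.
P = 986.0 × 0.078622 = 77.521 hPa.

P ≈ 77.52 hPa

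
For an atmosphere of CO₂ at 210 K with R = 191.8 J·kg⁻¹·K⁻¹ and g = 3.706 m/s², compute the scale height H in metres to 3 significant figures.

H ≈ 10900 m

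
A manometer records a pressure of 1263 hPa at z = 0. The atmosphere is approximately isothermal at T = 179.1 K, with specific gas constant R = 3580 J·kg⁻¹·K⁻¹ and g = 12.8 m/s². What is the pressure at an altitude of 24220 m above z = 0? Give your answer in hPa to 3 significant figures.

P ≈ 779 hPa

Scale height: H = RT/g = 3580 × 179.1 / 12.8 = 50092 m.
Barometric formula: P = P₀ exp(−z/H).
z/H = 24220/50092 = 0.48351; exp(−0.48351) = 0.61662.
P = 1263 × 0.61662 = 778.79 hPa.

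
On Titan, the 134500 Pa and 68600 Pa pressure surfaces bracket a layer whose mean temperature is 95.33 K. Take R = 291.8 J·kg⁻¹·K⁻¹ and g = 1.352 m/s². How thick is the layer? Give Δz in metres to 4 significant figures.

Hypsometric equation: Δz = (R T̄/g) ln(P₁/P₂).
R T̄/g = 291.8 × 95.33 / 1.352 = 20575 m.
ln(134500/68600) = ln(1.9606) = 0.67325.
Δz = 20575 × 0.67325 = 13852 m.

Δz ≈ 13850 m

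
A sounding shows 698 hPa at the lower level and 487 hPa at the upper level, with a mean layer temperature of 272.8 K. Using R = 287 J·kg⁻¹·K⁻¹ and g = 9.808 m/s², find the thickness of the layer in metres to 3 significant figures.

Δz ≈ 2870 m

Hypsometric equation: Δz = (R T̄/g) ln(P₁/P₂).
R T̄/g = 287 × 272.8 / 9.808 = 7982.6 m.
ln(698/487) = ln(1.4333) = 0.35998.
Δz = 7982.6 × 0.35998 = 2873.6 m.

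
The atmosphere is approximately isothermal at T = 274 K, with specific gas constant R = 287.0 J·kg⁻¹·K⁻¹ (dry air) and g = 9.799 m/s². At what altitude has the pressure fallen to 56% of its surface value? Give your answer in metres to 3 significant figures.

z ≈ 4650 m

Scale height: H = RT/g = 287.0 × 274 / 9.799 = 8025.1 m.
Set P/P₀ = exp(−z/H) = 0.56, so z = −H ln(0.56).
−ln(0.56) = 0.57982; z = 8025.1 × 0.57982 = 4653.1 m.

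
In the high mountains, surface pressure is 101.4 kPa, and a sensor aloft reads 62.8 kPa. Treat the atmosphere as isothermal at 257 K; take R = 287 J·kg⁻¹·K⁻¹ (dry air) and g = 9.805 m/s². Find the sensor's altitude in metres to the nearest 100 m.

Scale height: H = RT/g = 287 × 257 / 9.805 = 7522.6 m.
Invert the barometric formula: z = H ln(P₀/P).
P₀/P = 101.4/62.8 = 1.6146; ln(1.6146) = 0.47909.
z = 7522.6 × 0.47909 = 3604.0 m.

z ≈ 3600 m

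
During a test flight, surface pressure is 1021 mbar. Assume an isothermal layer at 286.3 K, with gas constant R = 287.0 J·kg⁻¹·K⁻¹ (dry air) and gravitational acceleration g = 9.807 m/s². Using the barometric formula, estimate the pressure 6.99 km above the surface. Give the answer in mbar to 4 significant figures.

P ≈ 443.3 mbar

Scale height: H = RT/g = 287.0 × 286.3 / 9.807 = 8378.5 m.
Barometric formula: P = P₀ exp(−z/H).
z/H = 6990.0/8378.5 = 0.83428; exp(−0.83428) = 0.43419.
P = 1021 × 0.43419 = 443.31 mbar.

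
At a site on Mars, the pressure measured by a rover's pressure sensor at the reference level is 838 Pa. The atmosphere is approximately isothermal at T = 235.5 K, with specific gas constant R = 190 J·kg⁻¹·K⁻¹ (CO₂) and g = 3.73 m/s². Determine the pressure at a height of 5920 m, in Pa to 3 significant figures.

Scale height: H = RT/g = 190 × 235.5 / 3.73 = 11996 m.
Barometric formula: P = P₀ exp(−z/H).
z/H = 5920.0/11996 = 0.49350; exp(−0.49350) = 0.61049.
P = 838 × 0.61049 = 511.59 Pa.

P ≈ 512 Pa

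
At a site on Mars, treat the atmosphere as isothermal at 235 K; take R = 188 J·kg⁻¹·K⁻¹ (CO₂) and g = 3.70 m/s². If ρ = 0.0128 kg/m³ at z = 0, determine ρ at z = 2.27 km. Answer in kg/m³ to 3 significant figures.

Scale height: H = RT/g = 188 × 235 / 3.70 = 11941 m.
In an isothermal atmosphere, density decays like pressure: ρ = ρ₀ exp(−z/H).
z/H = 2270.0/11941 = 0.19010; exp(−0.19010) = 0.82688.
ρ = 0.0128 × 0.82688 = 0.010584 kg/m³.

ρ ≈ 0.0106 kg/m³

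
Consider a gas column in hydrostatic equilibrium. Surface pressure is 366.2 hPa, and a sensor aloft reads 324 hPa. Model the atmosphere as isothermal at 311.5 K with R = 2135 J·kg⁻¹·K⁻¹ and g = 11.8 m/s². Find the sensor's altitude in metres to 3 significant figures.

Scale height: H = RT/g = 2135 × 311.5 / 11.8 = 56360 m.
Invert the barometric formula: z = H ln(P₀/P).
P₀/P = 366.2/324 = 1.1302; ln(1.1302) = 0.12239.
z = 56360 × 0.12239 = 6897.9 m.

z ≈ 6900 m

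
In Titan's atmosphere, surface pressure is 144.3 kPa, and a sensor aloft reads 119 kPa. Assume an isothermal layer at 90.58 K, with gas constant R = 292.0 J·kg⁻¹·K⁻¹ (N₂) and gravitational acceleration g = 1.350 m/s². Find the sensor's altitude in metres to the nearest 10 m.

z ≈ 3780 m

Scale height: H = RT/g = 292.0 × 90.58 / 1.350 = 19592 m.
Invert the barometric formula: z = H ln(P₀/P).
P₀/P = 144.3/119 = 1.2126; ln(1.2126) = 0.19277.
z = 19592 × 0.19277 = 3776.7 m.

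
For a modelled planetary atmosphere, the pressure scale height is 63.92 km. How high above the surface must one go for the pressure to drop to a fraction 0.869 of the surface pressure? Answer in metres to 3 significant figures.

Set P/P₀ = exp(−z/H) = 0.869, so z = −H ln(0.869).
−ln(0.869) = 0.14041; z = 63920 × 0.14041 = 8975.0 m.

z ≈ 8980 m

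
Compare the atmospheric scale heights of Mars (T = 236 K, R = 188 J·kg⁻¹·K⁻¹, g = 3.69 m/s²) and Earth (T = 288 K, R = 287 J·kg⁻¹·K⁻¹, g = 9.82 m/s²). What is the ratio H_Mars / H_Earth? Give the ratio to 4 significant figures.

H_Mars/H_Earth ≈ 1.429

H = RT/g for each body.
H_Mars = 188 × 236 / 3.69 = 12024 m.
H_Earth = 287 × 288 / 9.82 = 8417.1 m.
H_Mars/H_Earth = 12024/8417.1 = 1.4285.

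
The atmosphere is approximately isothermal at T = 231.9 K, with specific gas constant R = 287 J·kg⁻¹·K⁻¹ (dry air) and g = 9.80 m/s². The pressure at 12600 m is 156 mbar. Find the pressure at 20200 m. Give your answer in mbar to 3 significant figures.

Scale height: H = RT/g = 287 × 231.9 / 9.80 = 6791.4 m.
Between two levels, P₂ = P₁ exp(−Δz/H) with Δz = z₂ − z₁.
Δz = 20200 − 12600 = 7600.0 m; Δz/H = 7600.0/6791.4 = 1.1191.
P₂ = 156 × exp(−1.1191) = 156 × 0.32657 = 50.945 mbar.

P ≈ 50.9 mbar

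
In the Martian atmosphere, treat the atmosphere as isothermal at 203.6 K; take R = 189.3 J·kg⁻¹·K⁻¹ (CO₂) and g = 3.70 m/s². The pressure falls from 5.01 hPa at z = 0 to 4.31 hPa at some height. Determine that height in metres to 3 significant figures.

z ≈ 1570 m

Scale height: H = RT/g = 189.3 × 203.6 / 3.70 = 10417 m.
Invert the barometric formula: z = H ln(P₀/P).
P₀/P = 5.01/4.31 = 1.1624; ln(1.1624) = 0.15049.
z = 10417 × 0.15049 = 1567.7 m.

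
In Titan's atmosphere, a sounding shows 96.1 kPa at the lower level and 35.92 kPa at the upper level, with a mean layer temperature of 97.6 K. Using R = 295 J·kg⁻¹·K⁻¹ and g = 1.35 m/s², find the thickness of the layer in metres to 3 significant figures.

Δz ≈ 21000 m

Hypsometric equation: Δz = (R T̄/g) ln(P₁/P₂).
R T̄/g = 295 × 97.6 / 1.35 = 21327 m.
ln(96.1/35.92) = ln(2.6754) = 0.98410.
Δz = 21327 × 0.98410 = 20988 m.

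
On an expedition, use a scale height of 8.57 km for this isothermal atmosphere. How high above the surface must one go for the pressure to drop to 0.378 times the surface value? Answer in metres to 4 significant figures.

z ≈ 8337 m

Set P/P₀ = exp(−z/H) = 0.378, so z = −H ln(0.378).
−ln(0.378) = 0.97286; z = 8570.0 × 0.97286 = 8337.4 m.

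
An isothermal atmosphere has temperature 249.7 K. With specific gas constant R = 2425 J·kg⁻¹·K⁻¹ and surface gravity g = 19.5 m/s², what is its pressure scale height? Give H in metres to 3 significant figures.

The scale height of an isothermal atmosphere is H = RT/g.
H = 2425 × 249.7 / 19.5 = 605520/19.5 = 31052 m.

H ≈ 31100 m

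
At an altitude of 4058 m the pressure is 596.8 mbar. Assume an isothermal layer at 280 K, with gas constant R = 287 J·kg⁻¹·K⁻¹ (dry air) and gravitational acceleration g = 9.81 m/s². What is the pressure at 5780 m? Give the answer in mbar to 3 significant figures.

Scale height: H = RT/g = 287 × 280 / 9.81 = 8191.6 m.
Between two levels, P₂ = P₁ exp(−Δz/H) with Δz = z₂ − z₁.
Δz = 5780.0 − 4058.0 = 1722.0 m; Δz/H = 1722.0/8191.6 = 0.21022.
P₂ = 596.8 × exp(−0.21022) = 596.8 × 0.81041 = 483.65 mbar.

P ≈ 484 mbar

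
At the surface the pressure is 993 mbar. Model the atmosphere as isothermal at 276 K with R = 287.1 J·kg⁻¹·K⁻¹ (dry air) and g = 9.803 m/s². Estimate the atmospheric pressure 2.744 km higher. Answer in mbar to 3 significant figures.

P ≈ 707 mbar

Scale height: H = RT/g = 287.1 × 276 / 9.803 = 8083.2 m.
Barometric formula: P = P₀ exp(−z/H).
z/H = 2744.0/8083.2 = 0.33947; exp(−0.33947) = 0.71215.
P = 993 × 0.71215 = 707.16 mbar.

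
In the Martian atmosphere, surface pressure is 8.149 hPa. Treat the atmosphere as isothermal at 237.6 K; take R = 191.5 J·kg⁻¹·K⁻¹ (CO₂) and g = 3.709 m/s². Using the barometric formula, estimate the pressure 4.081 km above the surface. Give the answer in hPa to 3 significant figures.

Scale height: H = RT/g = 191.5 × 237.6 / 3.709 = 12268 m.
Barometric formula: P = P₀ exp(−z/H).
z/H = 4081.0/12268 = 0.33265; exp(−0.33265) = 0.71702.
P = 8.149 × 0.71702 = 5.8430 hPa.

P ≈ 5.84 hPa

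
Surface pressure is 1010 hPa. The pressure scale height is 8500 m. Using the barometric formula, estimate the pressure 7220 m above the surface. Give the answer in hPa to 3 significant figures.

Barometric formula: P = P₀ exp(−z/H).
z/H = 7220.0/8500.0 = 0.84941; exp(−0.84941) = 0.42767.
P = 1010 × 0.42767 = 431.95 hPa.

P ≈ 432 hPa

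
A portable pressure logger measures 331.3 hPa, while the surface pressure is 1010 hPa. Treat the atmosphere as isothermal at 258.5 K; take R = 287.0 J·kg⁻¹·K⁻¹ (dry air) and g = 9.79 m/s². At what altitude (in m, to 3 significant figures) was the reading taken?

Scale height: H = RT/g = 287.0 × 258.5 / 9.79 = 7578.1 m.
Invert the barometric formula: z = H ln(P₀/P).
P₀/P = 1010/331.3 = 3.0486; ln(3.0486) = 1.1147.
z = 7578.1 × 1.1147 = 8447.3 m.

z ≈ 8450 m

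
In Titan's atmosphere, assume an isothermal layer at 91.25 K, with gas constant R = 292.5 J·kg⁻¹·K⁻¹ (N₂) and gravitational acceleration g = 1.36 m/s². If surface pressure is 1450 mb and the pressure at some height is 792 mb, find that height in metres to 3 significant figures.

Scale height: H = RT/g = 292.5 × 91.25 / 1.36 = 19625 m.
Invert the barometric formula: z = H ln(P₀/P).
P₀/P = 1450/792 = 1.8308; ln(1.8308) = 0.60475.
z = 19625 × 0.60475 = 11868 m.

z ≈ 11900 m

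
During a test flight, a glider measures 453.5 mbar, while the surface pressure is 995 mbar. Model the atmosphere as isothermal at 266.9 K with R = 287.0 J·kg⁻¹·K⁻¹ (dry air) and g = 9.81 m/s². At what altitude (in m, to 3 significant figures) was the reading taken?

Scale height: H = RT/g = 287.0 × 266.9 / 9.81 = 7808.4 m.
Invert the barometric formula: z = H ln(P₀/P).
P₀/P = 995/453.5 = 2.1940; ln(2.1940) = 0.78573.
z = 7808.4 × 0.78573 = 6135.3 m.

z ≈ 6140 m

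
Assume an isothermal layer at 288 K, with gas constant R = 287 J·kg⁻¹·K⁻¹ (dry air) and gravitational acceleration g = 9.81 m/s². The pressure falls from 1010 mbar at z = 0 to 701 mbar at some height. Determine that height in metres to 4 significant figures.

z ≈ 3077 m

Scale height: H = RT/g = 287 × 288 / 9.81 = 8425.7 m.
Invert the barometric formula: z = H ln(P₀/P).
P₀/P = 1010/701 = 1.4408; ln(1.4408) = 0.36520.
z = 8425.7 × 0.36520 = 3077.1 m.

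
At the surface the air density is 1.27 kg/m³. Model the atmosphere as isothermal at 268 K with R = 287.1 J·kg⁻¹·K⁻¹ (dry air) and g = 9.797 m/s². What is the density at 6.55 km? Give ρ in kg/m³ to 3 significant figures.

ρ ≈ 0.552 kg/m³

Scale height: H = RT/g = 287.1 × 268 / 9.797 = 7853.7 m.
In an isothermal atmosphere, density decays like pressure: ρ = ρ₀ exp(−z/H).
z/H = 6550.0/7853.7 = 0.83400; exp(−0.83400) = 0.43431.
ρ = 1.27 × 0.43431 = 0.55157 kg/m³.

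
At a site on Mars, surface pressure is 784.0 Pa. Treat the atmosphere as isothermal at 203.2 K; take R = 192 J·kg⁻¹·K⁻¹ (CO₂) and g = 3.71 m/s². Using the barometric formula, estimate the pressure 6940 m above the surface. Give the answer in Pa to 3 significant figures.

Scale height: H = RT/g = 192 × 203.2 / 3.71 = 10516 m.
Barometric formula: P = P₀ exp(−z/H).
z/H = 6940.0/10516 = 0.65995; exp(−0.65995) = 0.51688.
P = 784.0 × 0.51688 = 405.23 Pa.

P ≈ 405 Pa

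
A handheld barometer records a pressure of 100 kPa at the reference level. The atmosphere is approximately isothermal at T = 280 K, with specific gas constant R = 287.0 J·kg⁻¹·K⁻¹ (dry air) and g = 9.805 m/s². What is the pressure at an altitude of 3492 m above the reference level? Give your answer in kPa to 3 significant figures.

P ≈ 65.3 kPa

Scale height: H = RT/g = 287.0 × 280 / 9.805 = 8195.8 m.
Barometric formula: P = P₀ exp(−z/H).
z/H = 3492.0/8195.8 = 0.42607; exp(−0.42607) = 0.65307.
P = 100 × 0.65307 = 65.307 kPa.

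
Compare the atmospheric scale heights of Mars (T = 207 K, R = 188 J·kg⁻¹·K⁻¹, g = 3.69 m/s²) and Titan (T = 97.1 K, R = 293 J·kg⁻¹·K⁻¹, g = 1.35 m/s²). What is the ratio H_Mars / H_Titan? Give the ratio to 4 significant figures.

H = RT/g for each body.
H_Mars = 188 × 207 / 3.69 = 10546 m.
H_Titan = 293 × 97.1 / 1.35 = 21074 m.
H_Mars/H_Titan = 10546/21074 = 0.50043.

H_Mars/H_Titan ≈ 0.5004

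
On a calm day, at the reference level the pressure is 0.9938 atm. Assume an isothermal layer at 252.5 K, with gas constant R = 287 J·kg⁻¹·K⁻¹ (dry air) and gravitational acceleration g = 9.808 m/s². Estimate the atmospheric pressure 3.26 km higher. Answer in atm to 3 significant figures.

Scale height: H = RT/g = 287 × 252.5 / 9.808 = 7388.6 m.
Barometric formula: P = P₀ exp(−z/H).
z/H = 3260.0/7388.6 = 0.44122; exp(−0.44122) = 0.64325.
P = 0.9938 × 0.64325 = 0.63926 atm.

P ≈ 0.639 atm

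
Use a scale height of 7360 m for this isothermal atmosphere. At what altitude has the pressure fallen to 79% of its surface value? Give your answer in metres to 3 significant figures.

z ≈ 1730 m

Set P/P₀ = exp(−z/H) = 0.79, so z = −H ln(0.79).
−ln(0.79) = 0.23572; z = 7360.0 × 0.23572 = 1734.9 m.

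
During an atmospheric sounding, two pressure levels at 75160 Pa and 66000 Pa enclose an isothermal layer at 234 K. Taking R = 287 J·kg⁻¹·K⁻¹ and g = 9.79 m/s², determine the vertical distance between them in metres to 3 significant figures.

Δz ≈ 892 m

Hypsometric equation: Δz = (R T̄/g) ln(P₁/P₂).
R T̄/g = 287 × 234 / 9.79 = 6859.9 m.
ln(75160/66000) = ln(1.1388) = 0.12998.
Δz = 6859.9 × 0.12998 = 891.65 m.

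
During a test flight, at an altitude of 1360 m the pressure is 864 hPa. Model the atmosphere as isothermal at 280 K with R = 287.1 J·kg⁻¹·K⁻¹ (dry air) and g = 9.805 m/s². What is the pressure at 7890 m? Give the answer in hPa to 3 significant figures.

P ≈ 390 hPa

Scale height: H = RT/g = 287.1 × 280 / 9.805 = 8198.7 m.
Between two levels, P₂ = P₁ exp(−Δz/H) with Δz = z₂ − z₁.
Δz = 7890.0 − 1360.0 = 6530.0 m; Δz/H = 6530.0/8198.7 = 0.79647.
P₂ = 864 × exp(−0.79647) = 864 × 0.45092 = 389.59 hPa.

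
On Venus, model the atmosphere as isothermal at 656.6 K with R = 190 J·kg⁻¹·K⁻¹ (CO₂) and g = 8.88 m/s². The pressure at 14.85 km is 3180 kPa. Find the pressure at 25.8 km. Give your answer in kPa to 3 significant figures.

Scale height: H = RT/g = 190 × 656.6 / 8.88 = 14049 m.
Between two levels, P₂ = P₁ exp(−Δz/H) with Δz = z₂ − z₁.
Δz = 25800 − 14850 = 10950 m; Δz/H = 10950/14049 = 0.77941.
P₂ = 3180 × exp(−0.77941) = 3180 × 0.45868 = 1458.6 kPa.

P ≈ 1460 kPa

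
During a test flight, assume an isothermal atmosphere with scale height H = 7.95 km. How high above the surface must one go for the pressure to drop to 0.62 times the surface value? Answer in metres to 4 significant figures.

Set P/P₀ = exp(−z/H) = 0.62, so z = −H ln(0.62).
−ln(0.62) = 0.47804; z = 7950.0 × 0.47804 = 3800.4 m.

z ≈ 3800 m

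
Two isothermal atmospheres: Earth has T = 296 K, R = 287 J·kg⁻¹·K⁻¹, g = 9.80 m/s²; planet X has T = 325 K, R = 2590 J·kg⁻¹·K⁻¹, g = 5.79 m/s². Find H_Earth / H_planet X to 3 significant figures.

H_Earth/H_planet X ≈ 0.0596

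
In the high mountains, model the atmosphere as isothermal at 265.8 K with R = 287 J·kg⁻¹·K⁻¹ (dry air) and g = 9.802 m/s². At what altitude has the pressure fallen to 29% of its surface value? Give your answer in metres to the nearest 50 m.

z ≈ 9650 m

Scale height: H = RT/g = 287 × 265.8 / 9.802 = 7782.6 m.
Set P/P₀ = exp(−z/H) = 0.29, so z = −H ln(0.29).
−ln(0.29) = 1.2379; z = 7782.6 × 1.2379 = 9634.1 m.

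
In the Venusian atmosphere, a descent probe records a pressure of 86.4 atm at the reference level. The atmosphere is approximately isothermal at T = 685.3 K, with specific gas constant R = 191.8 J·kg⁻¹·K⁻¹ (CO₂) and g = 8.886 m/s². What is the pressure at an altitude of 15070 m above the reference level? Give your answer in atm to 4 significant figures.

P ≈ 31.19 atm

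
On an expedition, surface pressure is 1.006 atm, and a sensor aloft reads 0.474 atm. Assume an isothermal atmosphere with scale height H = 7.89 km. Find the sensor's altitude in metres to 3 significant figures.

Invert the barometric formula: z = H ln(P₀/P).
P₀/P = 1.006/0.474 = 2.1224; ln(2.1224) = 0.75255.
z = 7890.0 × 0.75255 = 5937.6 m.

z ≈ 5940 m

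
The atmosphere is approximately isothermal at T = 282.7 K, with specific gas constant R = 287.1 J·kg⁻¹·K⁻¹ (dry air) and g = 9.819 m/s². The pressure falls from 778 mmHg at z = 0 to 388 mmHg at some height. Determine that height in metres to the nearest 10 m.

z ≈ 5750 m

Scale height: H = RT/g = 287.1 × 282.7 / 9.819 = 8265.9 m.
Invert the barometric formula: z = H ln(P₀/P).
P₀/P = 778/388 = 2.0052; ln(2.0052) = 0.69574.
z = 8265.9 × 0.69574 = 5750.9 m.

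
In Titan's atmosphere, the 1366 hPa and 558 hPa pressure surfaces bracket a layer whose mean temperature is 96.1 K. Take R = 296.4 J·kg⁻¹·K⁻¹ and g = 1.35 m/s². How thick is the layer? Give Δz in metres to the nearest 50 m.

Δz ≈ 18900 m

Hypsometric equation: Δz = (R T̄/g) ln(P₁/P₂).
R T̄/g = 296.4 × 96.1 / 1.35 = 21099 m.
ln(1366/558) = ln(2.4480) = 0.89527.
Δz = 21099 × 0.89527 = 18889 m.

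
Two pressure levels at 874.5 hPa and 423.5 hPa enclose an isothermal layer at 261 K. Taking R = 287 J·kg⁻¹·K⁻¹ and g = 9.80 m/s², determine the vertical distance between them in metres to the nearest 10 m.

Δz ≈ 5540 m

Hypsometric equation: Δz = (R T̄/g) ln(P₁/P₂).
R T̄/g = 287 × 261 / 9.80 = 7643.6 m.
ln(874.5/423.5) = ln(2.0649) = 0.72508.
Δz = 7643.6 × 0.72508 = 5542.2 m.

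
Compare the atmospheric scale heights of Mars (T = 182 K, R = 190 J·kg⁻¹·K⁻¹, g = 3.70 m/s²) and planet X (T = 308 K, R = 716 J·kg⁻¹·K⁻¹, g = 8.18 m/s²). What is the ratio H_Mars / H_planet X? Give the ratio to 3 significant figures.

H = RT/g for each body.
H_Mars = 190 × 182 / 3.70 = 9345.9 m.
H_planet X = 716 × 308 / 8.18 = 26959 m.
H_Mars/H_planet X = 9345.9/26959 = 0.34667.

H_Mars/H_planet X ≈ 0.347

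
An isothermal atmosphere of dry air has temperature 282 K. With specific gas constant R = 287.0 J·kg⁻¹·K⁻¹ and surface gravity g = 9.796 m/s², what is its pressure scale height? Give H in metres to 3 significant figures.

H ≈ 8260 m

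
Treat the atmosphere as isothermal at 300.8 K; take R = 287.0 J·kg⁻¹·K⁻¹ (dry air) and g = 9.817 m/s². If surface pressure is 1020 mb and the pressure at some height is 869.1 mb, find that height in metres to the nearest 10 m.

Scale height: H = RT/g = 287.0 × 300.8 / 9.817 = 8793.9 m.
Invert the barometric formula: z = H ln(P₀/P).
P₀/P = 1020/869.1 = 1.1736; ln(1.1736) = 0.16008.
z = 8793.9 × 0.16008 = 1407.7 m.

z ≈ 1410 m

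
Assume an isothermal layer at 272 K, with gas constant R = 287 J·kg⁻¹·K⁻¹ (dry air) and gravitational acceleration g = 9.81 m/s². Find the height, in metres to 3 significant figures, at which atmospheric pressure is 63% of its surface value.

z ≈ 3680 m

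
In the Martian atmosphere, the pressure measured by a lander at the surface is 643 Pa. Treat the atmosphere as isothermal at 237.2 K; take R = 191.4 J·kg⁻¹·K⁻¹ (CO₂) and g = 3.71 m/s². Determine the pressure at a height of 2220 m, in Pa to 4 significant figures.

Scale height: H = RT/g = 191.4 × 237.2 / 3.71 = 12237 m.
Barometric formula: P = P₀ exp(−z/H).
z/H = 2220.0/12237 = 0.18142; exp(−0.18142) = 0.83408.
P = 643 × 0.83408 = 536.31 Pa.

P ≈ 536.3 Pa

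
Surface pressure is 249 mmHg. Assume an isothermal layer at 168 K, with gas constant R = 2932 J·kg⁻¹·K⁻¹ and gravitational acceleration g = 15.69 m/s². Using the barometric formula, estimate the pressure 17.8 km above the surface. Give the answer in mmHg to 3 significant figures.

Scale height: H = RT/g = 2932 × 168 / 15.69 = 31394 m.
Barometric formula: P = P₀ exp(−z/H).
z/H = 17800/31394 = 0.56699; exp(−0.56699) = 0.56723.
P = 249 × 0.56723 = 141.24 mmHg.

P ≈ 141 mmHg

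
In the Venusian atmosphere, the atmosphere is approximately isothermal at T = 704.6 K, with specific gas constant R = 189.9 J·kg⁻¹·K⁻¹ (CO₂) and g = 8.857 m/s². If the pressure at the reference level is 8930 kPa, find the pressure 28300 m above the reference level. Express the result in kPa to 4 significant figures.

P ≈ 1372 kPa

Scale height: H = RT/g = 189.9 × 704.6 / 8.857 = 15107 m.
Barometric formula: P = P₀ exp(−z/H).
z/H = 28300/15107 = 1.8733; exp(−1.8733) = 0.15362.
P = 8930 × 0.15362 = 1371.8 kPa.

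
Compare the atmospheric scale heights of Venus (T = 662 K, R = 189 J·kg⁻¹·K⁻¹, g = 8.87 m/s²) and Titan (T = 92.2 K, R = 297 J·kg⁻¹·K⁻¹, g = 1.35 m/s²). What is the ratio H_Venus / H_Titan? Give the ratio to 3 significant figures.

H_Venus/H_Titan ≈ 0.695

H = RT/g for each body.
H_Venus = 189 × 662 / 8.87 = 14106 m.
H_Titan = 297 × 92.2 / 1.35 = 20284 m.
H_Venus/H_Titan = 14106/20284 = 0.69542.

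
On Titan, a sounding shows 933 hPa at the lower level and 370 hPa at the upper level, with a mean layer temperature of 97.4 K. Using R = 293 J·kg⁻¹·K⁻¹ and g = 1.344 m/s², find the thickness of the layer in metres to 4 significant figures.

Hypsometric equation: Δz = (R T̄/g) ln(P₁/P₂).
R T̄/g = 293 × 97.4 / 1.344 = 21234 m.
ln(933/370) = ln(2.5216) = 0.92489.
Δz = 21234 × 0.92489 = 19639 m.

Δz ≈ 19640 m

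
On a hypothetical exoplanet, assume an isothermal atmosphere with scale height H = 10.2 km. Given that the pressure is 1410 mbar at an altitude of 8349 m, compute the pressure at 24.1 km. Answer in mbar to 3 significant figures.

Between two levels, P₂ = P₁ exp(−Δz/H) with Δz = z₂ − z₁.
Δz = 24100 − 8349.0 = 15751 m; Δz/H = 15751/10200 = 1.5442.
P₂ = 1410 × exp(−1.5442) = 1410 × 0.21348 = 301.01 mbar.

P ≈ 301 mbar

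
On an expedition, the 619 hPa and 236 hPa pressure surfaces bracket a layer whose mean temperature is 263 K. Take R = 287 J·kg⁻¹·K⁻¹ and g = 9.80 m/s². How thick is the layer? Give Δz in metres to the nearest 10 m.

Hypsometric equation: Δz = (R T̄/g) ln(P₁/P₂).
R T̄/g = 287 × 263 / 9.80 = 7702.1 m.
ln(619/236) = ln(2.6229) = 0.96428.
Δz = 7702.1 × 0.96428 = 7427.0 m.

Δz ≈ 7430 m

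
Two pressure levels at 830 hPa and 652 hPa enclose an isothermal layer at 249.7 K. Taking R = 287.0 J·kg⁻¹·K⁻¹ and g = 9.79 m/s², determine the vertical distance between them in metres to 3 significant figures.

Δz ≈ 1770 m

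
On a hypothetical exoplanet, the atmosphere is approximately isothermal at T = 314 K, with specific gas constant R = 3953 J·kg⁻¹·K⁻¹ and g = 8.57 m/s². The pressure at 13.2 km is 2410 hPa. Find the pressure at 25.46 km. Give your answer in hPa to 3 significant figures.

Scale height: H = RT/g = 3953 × 314 / 8.57 = 144840 m.
Between two levels, P₂ = P₁ exp(−Δz/H) with Δz = z₂ − z₁.
Δz = 25460 − 13200 = 12260 m; Δz/H = 12260/144840 = 0.084645.
P₂ = 2410 × exp(−0.084645) = 2410 × 0.91884 = 2214.4 hPa.

P ≈ 2210 hPa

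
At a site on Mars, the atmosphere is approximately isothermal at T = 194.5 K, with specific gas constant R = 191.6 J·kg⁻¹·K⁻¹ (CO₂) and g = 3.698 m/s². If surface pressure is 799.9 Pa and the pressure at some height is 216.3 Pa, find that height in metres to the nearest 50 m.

z ≈ 13200 m

Scale height: H = RT/g = 191.6 × 194.5 / 3.698 = 10077 m.
Invert the barometric formula: z = H ln(P₀/P).
P₀/P = 799.9/216.3 = 3.6981; ln(3.6981) = 1.3078.
z = 10077 × 1.3078 = 13179 m.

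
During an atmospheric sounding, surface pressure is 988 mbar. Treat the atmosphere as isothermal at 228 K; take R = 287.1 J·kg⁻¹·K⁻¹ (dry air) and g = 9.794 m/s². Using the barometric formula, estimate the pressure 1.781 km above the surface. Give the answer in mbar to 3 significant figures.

P ≈ 757 mbar

Scale height: H = RT/g = 287.1 × 228 / 9.794 = 6683.6 m.
Barometric formula: P = P₀ exp(−z/H).
z/H = 1781.0/6683.6 = 0.26647; exp(−0.26647) = 0.76608.
P = 988 × 0.76608 = 756.89 mbar.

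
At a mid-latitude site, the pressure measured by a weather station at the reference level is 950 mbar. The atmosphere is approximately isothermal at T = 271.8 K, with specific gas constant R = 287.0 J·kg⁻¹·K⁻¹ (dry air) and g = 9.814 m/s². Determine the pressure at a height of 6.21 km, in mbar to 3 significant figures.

P ≈ 435 mbar

Scale height: H = RT/g = 287.0 × 271.8 / 9.814 = 7948.5 m.
Barometric formula: P = P₀ exp(−z/H).
z/H = 6210.0/7948.5 = 0.78128; exp(−0.78128) = 0.45782.
P = 950 × 0.45782 = 434.93 mbar.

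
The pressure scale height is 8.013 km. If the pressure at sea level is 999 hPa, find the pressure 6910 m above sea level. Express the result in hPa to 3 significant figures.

P ≈ 422 hPa

Barometric formula: P = P₀ exp(−z/H).
z/H = 6910.0/8013.0 = 0.86235; exp(−0.86235) = 0.42217.
P = 999 × 0.42217 = 421.75 hPa.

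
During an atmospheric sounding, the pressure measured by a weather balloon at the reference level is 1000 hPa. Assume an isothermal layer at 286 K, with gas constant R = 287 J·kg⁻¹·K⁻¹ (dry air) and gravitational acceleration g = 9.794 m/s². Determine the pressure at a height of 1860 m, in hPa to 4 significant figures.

Scale height: H = RT/g = 287 × 286 / 9.794 = 8380.8 m.
Barometric formula: P = P₀ exp(−z/H).
z/H = 1860.0/8380.8 = 0.22194; exp(−0.22194) = 0.80096.
P = 1000 × 0.80096 = 800.96 hPa.

P ≈ 801.0 hPa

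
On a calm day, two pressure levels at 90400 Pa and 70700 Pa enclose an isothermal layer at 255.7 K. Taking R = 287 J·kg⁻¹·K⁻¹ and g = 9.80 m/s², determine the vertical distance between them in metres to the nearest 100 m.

Δz ≈ 1800 m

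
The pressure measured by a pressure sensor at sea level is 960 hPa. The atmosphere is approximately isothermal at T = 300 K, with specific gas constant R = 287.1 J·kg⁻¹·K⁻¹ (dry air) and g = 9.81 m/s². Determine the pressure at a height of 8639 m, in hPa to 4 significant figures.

P ≈ 358.9 hPa

Scale height: H = RT/g = 287.1 × 300 / 9.81 = 8779.8 m.
Barometric formula: P = P₀ exp(−z/H).
z/H = 8639.0/8779.8 = 0.98396; exp(−0.98396) = 0.37383.
P = 960 × 0.37383 = 358.88 hPa.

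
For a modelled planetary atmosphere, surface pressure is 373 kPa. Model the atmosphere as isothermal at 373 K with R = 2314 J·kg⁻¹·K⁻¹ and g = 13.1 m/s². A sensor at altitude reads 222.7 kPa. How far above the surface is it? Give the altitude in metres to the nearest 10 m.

Scale height: H = RT/g = 2314 × 373 / 13.1 = 65887 m.
Invert the barometric formula: z = H ln(P₀/P).
P₀/P = 373/222.7 = 1.6749; ln(1.6749) = 0.51575.
z = 65887 × 0.51575 = 33981 m.

z ≈ 33980 m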